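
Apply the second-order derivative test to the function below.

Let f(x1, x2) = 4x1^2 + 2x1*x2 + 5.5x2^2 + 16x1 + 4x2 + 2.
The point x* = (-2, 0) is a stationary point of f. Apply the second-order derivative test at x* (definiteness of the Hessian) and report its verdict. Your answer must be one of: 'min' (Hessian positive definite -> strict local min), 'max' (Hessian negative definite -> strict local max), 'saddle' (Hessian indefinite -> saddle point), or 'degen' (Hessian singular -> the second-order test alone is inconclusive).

Compute the Hessian H = grad^2 f:
  H = [[8, 2], [2, 11]]
Verify stationarity: grad f(x*) = H x* + g = (0, 0).
Eigenvalues of H: 7, 12.
Both eigenvalues > 0, so H is positive definite -> x* is a strict local min.

min


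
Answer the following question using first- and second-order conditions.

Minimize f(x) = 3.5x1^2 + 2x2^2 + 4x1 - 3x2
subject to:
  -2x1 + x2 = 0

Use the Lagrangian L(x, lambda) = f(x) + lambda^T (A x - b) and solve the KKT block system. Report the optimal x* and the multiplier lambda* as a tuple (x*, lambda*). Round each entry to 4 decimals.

Form the Lagrangian:
  L(x, lambda) = (1/2) x^T Q x + c^T x + lambda^T (A x - b)
Stationarity (grad_x L = 0): Q x + c + A^T lambda = 0.
Primal feasibility: A x = b.

This gives the KKT block system:
  [ Q   A^T ] [ x     ]   [-c ]
  [ A    0  ] [ lambda ] = [ b ]

Solving the linear system:
  x*      = (0.087, 0.1739)
  lambda* = (2.3043)
  f(x*)   = -0.087

x* = (0.087, 0.1739), lambda* = (2.3043)


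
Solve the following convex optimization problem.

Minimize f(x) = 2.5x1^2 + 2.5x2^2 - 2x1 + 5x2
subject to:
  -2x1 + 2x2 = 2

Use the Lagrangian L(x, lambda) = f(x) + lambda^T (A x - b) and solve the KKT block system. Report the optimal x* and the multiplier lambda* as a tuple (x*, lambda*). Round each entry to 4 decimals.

Form the Lagrangian:
  L(x, lambda) = (1/2) x^T Q x + c^T x + lambda^T (A x - b)
Stationarity (grad_x L = 0): Q x + c + A^T lambda = 0.
Primal feasibility: A x = b.

This gives the KKT block system:
  [ Q   A^T ] [ x     ]   [-c ]
  [ A    0  ] [ lambda ] = [ b ]

Solving the linear system:
  x*      = (-0.8, 0.2)
  lambda* = (-3)
  f(x*)   = 4.3

x* = (-0.8, 0.2), lambda* = (-3)


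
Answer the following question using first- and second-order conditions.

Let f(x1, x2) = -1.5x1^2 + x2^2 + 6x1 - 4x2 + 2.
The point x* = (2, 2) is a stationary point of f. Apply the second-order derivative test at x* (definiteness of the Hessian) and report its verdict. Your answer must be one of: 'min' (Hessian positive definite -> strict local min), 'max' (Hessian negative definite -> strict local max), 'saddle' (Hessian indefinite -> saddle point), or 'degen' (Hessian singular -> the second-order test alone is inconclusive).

Compute the Hessian H = grad^2 f:
  H = [[-3, 0], [0, 2]]
Verify stationarity: grad f(x*) = H x* + g = (0, 0).
Eigenvalues of H: -3, 2.
Eigenvalues have mixed signs, so H is indefinite -> x* is a saddle point.

saddle


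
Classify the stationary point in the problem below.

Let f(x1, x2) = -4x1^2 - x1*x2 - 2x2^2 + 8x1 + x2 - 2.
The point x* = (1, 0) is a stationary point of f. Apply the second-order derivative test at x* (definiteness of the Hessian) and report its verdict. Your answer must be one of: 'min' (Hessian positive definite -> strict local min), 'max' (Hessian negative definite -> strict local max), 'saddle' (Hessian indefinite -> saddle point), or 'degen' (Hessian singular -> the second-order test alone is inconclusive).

Compute the Hessian H = grad^2 f:
  H = [[-8, -1], [-1, -4]]
Verify stationarity: grad f(x*) = H x* + g = (0, 0).
Eigenvalues of H: -8.2361, -3.7639.
Both eigenvalues < 0, so H is negative definite -> x* is a strict local max.

max


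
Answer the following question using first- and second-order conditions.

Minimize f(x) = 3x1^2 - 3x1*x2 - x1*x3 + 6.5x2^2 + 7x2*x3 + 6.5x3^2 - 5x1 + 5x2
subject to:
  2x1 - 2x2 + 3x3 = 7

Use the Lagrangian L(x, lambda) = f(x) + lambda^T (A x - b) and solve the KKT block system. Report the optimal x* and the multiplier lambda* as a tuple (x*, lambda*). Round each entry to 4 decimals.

Form the Lagrangian:
  L(x, lambda) = (1/2) x^T Q x + c^T x + lambda^T (A x - b)
Stationarity (grad_x L = 0): Q x + c + A^T lambda = 0.
Primal feasibility: A x = b.

This gives the KKT block system:
  [ Q   A^T ] [ x     ]   [-c ]
  [ A    0  ] [ lambda ] = [ b ]

Solving the linear system:
  x*      = (1.1108, -0.9207, 0.979)
  lambda* = (-1.7239)
  f(x*)   = 0.9551

x* = (1.1108, -0.9207, 0.979), lambda* = (-1.7239)


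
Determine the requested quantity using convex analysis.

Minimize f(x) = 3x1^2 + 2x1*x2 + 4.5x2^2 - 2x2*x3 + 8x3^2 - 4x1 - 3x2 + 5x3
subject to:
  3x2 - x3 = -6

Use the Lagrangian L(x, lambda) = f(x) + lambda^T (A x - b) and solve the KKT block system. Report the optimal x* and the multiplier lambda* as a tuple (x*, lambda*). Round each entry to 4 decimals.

Form the Lagrangian:
  L(x, lambda) = (1/2) x^T Q x + c^T x + lambda^T (A x - b)
Stationarity (grad_x L = 0): Q x + c + A^T lambda = 0.
Primal feasibility: A x = b.

This gives the KKT block system:
  [ Q   A^T ] [ x     ]   [-c ]
  [ A    0  ] [ lambda ] = [ b ]

Solving the linear system:
  x*      = (1.3539, -2.0618, -0.1853)
  lambda* = (6.1591)
  f(x*)   = 18.399

x* = (1.3539, -2.0618, -0.1853), lambda* = (6.1591)


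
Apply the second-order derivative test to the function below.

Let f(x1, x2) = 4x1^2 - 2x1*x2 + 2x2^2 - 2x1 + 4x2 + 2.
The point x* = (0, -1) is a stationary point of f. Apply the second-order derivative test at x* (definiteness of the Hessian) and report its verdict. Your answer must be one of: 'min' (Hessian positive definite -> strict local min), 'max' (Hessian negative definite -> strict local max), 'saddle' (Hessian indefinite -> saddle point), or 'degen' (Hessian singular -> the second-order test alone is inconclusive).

Compute the Hessian H = grad^2 f:
  H = [[8, -2], [-2, 4]]
Verify stationarity: grad f(x*) = H x* + g = (0, 0).
Eigenvalues of H: 3.1716, 8.8284.
Both eigenvalues > 0, so H is positive definite -> x* is a strict local min.

min


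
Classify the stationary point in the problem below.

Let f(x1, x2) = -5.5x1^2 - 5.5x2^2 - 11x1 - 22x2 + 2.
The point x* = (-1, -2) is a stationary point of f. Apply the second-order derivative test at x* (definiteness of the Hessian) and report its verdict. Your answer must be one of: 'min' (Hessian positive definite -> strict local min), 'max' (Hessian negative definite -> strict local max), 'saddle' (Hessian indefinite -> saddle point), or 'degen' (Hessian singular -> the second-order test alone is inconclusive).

Compute the Hessian H = grad^2 f:
  H = [[-11, 0], [0, -11]]
Verify stationarity: grad f(x*) = H x* + g = (0, 0).
Eigenvalues of H: -11, -11.
Both eigenvalues < 0, so H is negative definite -> x* is a strict local max.

max


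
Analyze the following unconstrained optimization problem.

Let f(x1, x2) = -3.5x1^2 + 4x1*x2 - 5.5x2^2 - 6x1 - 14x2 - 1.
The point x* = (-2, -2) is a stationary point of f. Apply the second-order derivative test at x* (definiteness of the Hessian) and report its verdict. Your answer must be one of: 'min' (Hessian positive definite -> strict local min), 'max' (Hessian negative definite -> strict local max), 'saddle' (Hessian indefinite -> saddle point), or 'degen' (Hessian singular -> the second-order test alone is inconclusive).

Compute the Hessian H = grad^2 f:
  H = [[-7, 4], [4, -11]]
Verify stationarity: grad f(x*) = H x* + g = (0, 0).
Eigenvalues of H: -13.4721, -4.5279.
Both eigenvalues < 0, so H is negative definite -> x* is a strict local max.

max


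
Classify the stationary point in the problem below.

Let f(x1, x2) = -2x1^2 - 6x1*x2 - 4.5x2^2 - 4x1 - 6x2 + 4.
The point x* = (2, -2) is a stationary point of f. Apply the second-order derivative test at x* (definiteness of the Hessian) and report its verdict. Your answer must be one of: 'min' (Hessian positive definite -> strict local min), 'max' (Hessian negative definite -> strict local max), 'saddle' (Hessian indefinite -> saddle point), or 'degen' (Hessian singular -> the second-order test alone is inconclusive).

Compute the Hessian H = grad^2 f:
  H = [[-4, -6], [-6, -9]]
Verify stationarity: grad f(x*) = H x* + g = (0, 0).
Eigenvalues of H: -13, 0.
H has a zero eigenvalue (singular; negative semidefinite but not definite), so H is neither positive definite, negative definite, nor indefinite. The second-order test alone is inconclusive -> degen.
(Indeed, f is constant along the null direction of H through x*, so x* is not a strict local extremum.)

degen


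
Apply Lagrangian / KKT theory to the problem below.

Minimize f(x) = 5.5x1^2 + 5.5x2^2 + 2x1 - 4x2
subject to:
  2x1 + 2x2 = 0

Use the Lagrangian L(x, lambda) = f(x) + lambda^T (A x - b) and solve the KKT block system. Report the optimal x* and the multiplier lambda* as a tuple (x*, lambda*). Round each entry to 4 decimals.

Form the Lagrangian:
  L(x, lambda) = (1/2) x^T Q x + c^T x + lambda^T (A x - b)
Stationarity (grad_x L = 0): Q x + c + A^T lambda = 0.
Primal feasibility: A x = b.

This gives the KKT block system:
  [ Q   A^T ] [ x     ]   [-c ]
  [ A    0  ] [ lambda ] = [ b ]

Solving the linear system:
  x*      = (-0.2727, 0.2727)
  lambda* = (0.5)
  f(x*)   = -0.8182

x* = (-0.2727, 0.2727), lambda* = (0.5)


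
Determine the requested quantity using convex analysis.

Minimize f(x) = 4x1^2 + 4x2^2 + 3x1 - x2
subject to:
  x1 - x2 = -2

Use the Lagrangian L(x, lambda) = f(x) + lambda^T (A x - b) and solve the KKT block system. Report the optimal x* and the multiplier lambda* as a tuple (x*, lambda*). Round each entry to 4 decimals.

Form the Lagrangian:
  L(x, lambda) = (1/2) x^T Q x + c^T x + lambda^T (A x - b)
Stationarity (grad_x L = 0): Q x + c + A^T lambda = 0.
Primal feasibility: A x = b.

This gives the KKT block system:
  [ Q   A^T ] [ x     ]   [-c ]
  [ A    0  ] [ lambda ] = [ b ]

Solving the linear system:
  x*      = (-1.125, 0.875)
  lambda* = (6)
  f(x*)   = 3.875

x* = (-1.125, 0.875), lambda* = (6)


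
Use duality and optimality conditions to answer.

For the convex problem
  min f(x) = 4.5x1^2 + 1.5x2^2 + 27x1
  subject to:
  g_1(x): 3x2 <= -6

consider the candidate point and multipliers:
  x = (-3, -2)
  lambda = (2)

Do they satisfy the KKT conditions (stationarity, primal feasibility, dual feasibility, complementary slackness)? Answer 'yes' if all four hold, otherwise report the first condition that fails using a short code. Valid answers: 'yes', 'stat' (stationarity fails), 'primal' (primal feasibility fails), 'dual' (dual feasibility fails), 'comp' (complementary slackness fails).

Gradient of f: grad f(x) = Q x + c = (0, -6)
Constraint values g_i(x) = a_i^T x - b_i:
  g_1((-3, -2)) = 0
Stationarity residual: grad f(x) + sum_i lambda_i a_i = (0, 0)
  -> stationarity OK
Primal feasibility (all g_i <= 0): OK
Dual feasibility (all lambda_i >= 0): OK
Complementary slackness (lambda_i * g_i(x) = 0 for all i): OK

Verdict: yes, KKT holds.

yes


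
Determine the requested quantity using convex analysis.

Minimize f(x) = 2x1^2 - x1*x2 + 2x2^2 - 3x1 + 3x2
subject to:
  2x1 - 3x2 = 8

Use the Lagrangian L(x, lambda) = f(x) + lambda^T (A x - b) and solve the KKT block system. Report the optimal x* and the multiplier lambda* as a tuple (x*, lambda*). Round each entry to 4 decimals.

Form the Lagrangian:
  L(x, lambda) = (1/2) x^T Q x + c^T x + lambda^T (A x - b)
Stationarity (grad_x L = 0): Q x + c + A^T lambda = 0.
Primal feasibility: A x = b.

This gives the KKT block system:
  [ Q   A^T ] [ x     ]   [-c ]
  [ A    0  ] [ lambda ] = [ b ]

Solving the linear system:
  x*      = (1.225, -1.85)
  lambda* = (-1.875)
  f(x*)   = 2.8875

x* = (1.225, -1.85), lambda* = (-1.875)


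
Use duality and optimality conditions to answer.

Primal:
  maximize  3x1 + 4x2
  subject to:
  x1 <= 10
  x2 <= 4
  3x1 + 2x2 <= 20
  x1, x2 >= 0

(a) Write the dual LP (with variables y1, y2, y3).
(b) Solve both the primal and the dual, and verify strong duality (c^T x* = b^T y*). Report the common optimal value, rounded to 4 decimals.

The standard primal-dual pair for 'max c^T x s.t. A x <= b, x >= 0' is:
  Dual:  min b^T y  s.t.  A^T y >= c,  y >= 0.

So the dual LP is:
  minimize  10y1 + 4y2 + 20y3
  subject to:
    y1 + 3y3 >= 3
    y2 + 2y3 >= 4
    y1, y2, y3 >= 0

Solving the primal: x* = (4, 4).
  primal value c^T x* = 28.
Solving the dual: y* = (0, 2, 1).
  dual value b^T y* = 28.
Strong duality: c^T x* = b^T y*. Confirmed.

28


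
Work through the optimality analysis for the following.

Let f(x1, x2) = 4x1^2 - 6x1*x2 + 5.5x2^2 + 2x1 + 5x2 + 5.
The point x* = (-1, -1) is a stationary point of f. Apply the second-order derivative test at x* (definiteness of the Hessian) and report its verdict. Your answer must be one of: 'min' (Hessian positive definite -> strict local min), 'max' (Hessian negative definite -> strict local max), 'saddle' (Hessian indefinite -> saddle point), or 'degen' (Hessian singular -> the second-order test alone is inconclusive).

Compute the Hessian H = grad^2 f:
  H = [[8, -6], [-6, 11]]
Verify stationarity: grad f(x*) = H x* + g = (0, 0).
Eigenvalues of H: 3.3153, 15.6847.
Both eigenvalues > 0, so H is positive definite -> x* is a strict local min.

min


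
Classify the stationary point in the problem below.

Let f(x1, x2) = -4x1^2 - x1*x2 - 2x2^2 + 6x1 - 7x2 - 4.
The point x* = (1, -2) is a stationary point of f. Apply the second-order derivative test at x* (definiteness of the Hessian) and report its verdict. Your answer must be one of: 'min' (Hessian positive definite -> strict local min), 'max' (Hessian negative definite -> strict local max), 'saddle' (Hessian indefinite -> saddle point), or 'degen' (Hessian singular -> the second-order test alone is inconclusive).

Compute the Hessian H = grad^2 f:
  H = [[-8, -1], [-1, -4]]
Verify stationarity: grad f(x*) = H x* + g = (0, 0).
Eigenvalues of H: -8.2361, -3.7639.
Both eigenvalues < 0, so H is negative definite -> x* is a strict local max.

max


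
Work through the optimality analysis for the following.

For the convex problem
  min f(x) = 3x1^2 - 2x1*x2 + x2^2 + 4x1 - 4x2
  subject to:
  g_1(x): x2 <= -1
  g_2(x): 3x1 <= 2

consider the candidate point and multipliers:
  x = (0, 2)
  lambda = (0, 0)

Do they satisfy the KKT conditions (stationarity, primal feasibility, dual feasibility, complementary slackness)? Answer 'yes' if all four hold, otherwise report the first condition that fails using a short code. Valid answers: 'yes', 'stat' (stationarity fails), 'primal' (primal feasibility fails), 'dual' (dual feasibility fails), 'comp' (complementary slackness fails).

Gradient of f: grad f(x) = Q x + c = (0, 0)
Constraint values g_i(x) = a_i^T x - b_i:
  g_1((0, 2)) = 3
  g_2((0, 2)) = -2
Stationarity residual: grad f(x) + sum_i lambda_i a_i = (0, 0)
  -> stationarity OK
Primal feasibility (all g_i <= 0): FAILS
Dual feasibility (all lambda_i >= 0): OK
Complementary slackness (lambda_i * g_i(x) = 0 for all i): OK

Verdict: the first failing condition is primal_feasibility -> primal.

primal


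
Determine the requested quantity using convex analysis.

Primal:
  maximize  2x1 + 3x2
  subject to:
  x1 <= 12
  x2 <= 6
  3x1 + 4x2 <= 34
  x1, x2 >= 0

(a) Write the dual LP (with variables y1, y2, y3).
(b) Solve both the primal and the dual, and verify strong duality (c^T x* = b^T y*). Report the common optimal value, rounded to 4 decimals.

The standard primal-dual pair for 'max c^T x s.t. A x <= b, x >= 0' is:
  Dual:  min b^T y  s.t.  A^T y >= c,  y >= 0.

So the dual LP is:
  minimize  12y1 + 6y2 + 34y3
  subject to:
    y1 + 3y3 >= 2
    y2 + 4y3 >= 3
    y1, y2, y3 >= 0

Solving the primal: x* = (3.3333, 6).
  primal value c^T x* = 24.6667.
Solving the dual: y* = (0, 0.3333, 0.6667).
  dual value b^T y* = 24.6667.
Strong duality: c^T x* = b^T y*. Confirmed.

24.6667


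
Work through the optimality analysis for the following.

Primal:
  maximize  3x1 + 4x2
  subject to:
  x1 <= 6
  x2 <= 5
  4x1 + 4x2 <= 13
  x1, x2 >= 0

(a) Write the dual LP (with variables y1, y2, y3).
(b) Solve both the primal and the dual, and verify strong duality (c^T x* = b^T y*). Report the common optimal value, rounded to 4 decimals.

The standard primal-dual pair for 'max c^T x s.t. A x <= b, x >= 0' is:
  Dual:  min b^T y  s.t.  A^T y >= c,  y >= 0.

So the dual LP is:
  minimize  6y1 + 5y2 + 13y3
  subject to:
    y1 + 4y3 >= 3
    y2 + 4y3 >= 4
    y1, y2, y3 >= 0

Solving the primal: x* = (0, 3.25).
  primal value c^T x* = 13.
Solving the dual: y* = (0, 0, 1).
  dual value b^T y* = 13.
Strong duality: c^T x* = b^T y*. Confirmed.

13


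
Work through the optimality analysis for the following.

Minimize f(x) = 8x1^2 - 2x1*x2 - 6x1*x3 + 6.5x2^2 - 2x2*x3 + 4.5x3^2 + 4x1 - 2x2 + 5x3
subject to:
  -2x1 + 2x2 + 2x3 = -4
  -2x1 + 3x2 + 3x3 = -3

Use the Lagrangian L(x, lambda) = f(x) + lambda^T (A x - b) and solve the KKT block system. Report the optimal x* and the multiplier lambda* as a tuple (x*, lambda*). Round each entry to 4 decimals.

Form the Lagrangian:
  L(x, lambda) = (1/2) x^T Q x + c^T x + lambda^T (A x - b)
Stationarity (grad_x L = 0): Q x + c + A^T lambda = 0.
Primal feasibility: A x = b.

This gives the KKT block system:
  [ Q   A^T ] [ x     ]   [-c ]
  [ A    0  ] [ lambda ] = [ b ]

Solving the linear system:
  x*      = (3, 0.2308, 0.7692)
  lambda* = (63.8462, -40.3846)
  f(x*)   = 74.8077

x* = (3, 0.2308, 0.7692), lambda* = (63.8462, -40.3846)


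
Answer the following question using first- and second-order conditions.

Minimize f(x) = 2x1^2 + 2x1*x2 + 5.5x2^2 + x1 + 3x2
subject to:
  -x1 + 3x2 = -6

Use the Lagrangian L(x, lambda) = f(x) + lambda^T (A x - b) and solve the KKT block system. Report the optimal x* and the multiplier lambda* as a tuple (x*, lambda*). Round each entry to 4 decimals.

Form the Lagrangian:
  L(x, lambda) = (1/2) x^T Q x + c^T x + lambda^T (A x - b)
Stationarity (grad_x L = 0): Q x + c + A^T lambda = 0.
Primal feasibility: A x = b.

This gives the KKT block system:
  [ Q   A^T ] [ x     ]   [-c ]
  [ A    0  ] [ lambda ] = [ b ]

Solving the linear system:
  x*      = (1.4237, -1.5254)
  lambda* = (3.6441)
  f(x*)   = 9.3559

x* = (1.4237, -1.5254), lambda* = (3.6441)


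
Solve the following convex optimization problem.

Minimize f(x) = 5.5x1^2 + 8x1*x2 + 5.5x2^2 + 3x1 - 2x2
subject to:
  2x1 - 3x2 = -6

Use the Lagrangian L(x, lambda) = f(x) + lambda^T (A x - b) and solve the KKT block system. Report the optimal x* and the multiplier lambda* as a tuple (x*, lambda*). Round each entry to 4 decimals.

Form the Lagrangian:
  L(x, lambda) = (1/2) x^T Q x + c^T x + lambda^T (A x - b)
Stationarity (grad_x L = 0): Q x + c + A^T lambda = 0.
Primal feasibility: A x = b.

This gives the KKT block system:
  [ Q   A^T ] [ x     ]   [-c ]
  [ A    0  ] [ lambda ] = [ b ]

Solving the linear system:
  x*      = (-1.2176, 1.1883)
  lambda* = (0.4435)
  f(x*)   = -1.6841

x* = (-1.2176, 1.1883), lambda* = (0.4435)


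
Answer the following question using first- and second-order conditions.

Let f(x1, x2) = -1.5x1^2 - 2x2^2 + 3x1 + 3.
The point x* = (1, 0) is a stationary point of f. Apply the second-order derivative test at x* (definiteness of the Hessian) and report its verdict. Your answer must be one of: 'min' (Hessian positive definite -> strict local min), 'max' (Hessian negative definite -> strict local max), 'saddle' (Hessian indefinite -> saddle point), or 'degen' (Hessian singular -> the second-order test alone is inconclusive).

Compute the Hessian H = grad^2 f:
  H = [[-3, 0], [0, -4]]
Verify stationarity: grad f(x*) = H x* + g = (0, 0).
Eigenvalues of H: -4, -3.
Both eigenvalues < 0, so H is negative definite -> x* is a strict local max.

max


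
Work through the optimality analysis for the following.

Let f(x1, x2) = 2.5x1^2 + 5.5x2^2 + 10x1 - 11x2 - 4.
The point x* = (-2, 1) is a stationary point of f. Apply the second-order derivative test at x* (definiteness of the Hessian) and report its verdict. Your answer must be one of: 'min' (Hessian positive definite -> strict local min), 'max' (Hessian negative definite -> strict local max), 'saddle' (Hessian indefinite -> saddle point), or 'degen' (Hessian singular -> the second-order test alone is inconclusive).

Compute the Hessian H = grad^2 f:
  H = [[5, 0], [0, 11]]
Verify stationarity: grad f(x*) = H x* + g = (0, 0).
Eigenvalues of H: 5, 11.
Both eigenvalues > 0, so H is positive definite -> x* is a strict local min.

min


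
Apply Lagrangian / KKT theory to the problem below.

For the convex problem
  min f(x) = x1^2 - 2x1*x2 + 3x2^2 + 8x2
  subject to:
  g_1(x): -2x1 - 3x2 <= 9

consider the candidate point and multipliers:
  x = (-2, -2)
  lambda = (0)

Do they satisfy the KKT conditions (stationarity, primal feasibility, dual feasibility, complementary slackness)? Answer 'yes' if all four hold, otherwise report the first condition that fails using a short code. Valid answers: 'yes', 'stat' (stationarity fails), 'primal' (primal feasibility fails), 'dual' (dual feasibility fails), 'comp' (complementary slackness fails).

Gradient of f: grad f(x) = Q x + c = (0, 0)
Constraint values g_i(x) = a_i^T x - b_i:
  g_1((-2, -2)) = 1
Stationarity residual: grad f(x) + sum_i lambda_i a_i = (0, 0)
  -> stationarity OK
Primal feasibility (all g_i <= 0): FAILS
Dual feasibility (all lambda_i >= 0): OK
Complementary slackness (lambda_i * g_i(x) = 0 for all i): OK

Verdict: the first failing condition is primal_feasibility -> primal.

primal


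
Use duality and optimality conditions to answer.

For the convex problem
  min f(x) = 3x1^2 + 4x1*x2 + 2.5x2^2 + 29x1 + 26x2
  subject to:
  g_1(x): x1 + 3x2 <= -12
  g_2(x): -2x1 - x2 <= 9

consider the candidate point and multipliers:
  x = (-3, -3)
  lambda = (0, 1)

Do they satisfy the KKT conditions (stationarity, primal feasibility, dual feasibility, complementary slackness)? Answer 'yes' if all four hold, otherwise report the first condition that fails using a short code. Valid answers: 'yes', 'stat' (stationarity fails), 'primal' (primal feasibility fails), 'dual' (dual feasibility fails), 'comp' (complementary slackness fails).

Gradient of f: grad f(x) = Q x + c = (-1, -1)
Constraint values g_i(x) = a_i^T x - b_i:
  g_1((-3, -3)) = 0
  g_2((-3, -3)) = 0
Stationarity residual: grad f(x) + sum_i lambda_i a_i = (-3, -2)
  -> stationarity FAILS
Primal feasibility (all g_i <= 0): OK
Dual feasibility (all lambda_i >= 0): OK
Complementary slackness (lambda_i * g_i(x) = 0 for all i): OK

Verdict: the first failing condition is stationarity -> stat.

stat


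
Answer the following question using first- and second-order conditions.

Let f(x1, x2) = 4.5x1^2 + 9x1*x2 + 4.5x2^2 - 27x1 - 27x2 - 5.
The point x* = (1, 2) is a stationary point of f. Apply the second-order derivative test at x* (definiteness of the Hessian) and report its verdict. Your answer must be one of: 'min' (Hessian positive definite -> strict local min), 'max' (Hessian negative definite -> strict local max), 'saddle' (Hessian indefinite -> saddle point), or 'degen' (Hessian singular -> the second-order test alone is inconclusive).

Compute the Hessian H = grad^2 f:
  H = [[9, 9], [9, 9]]
Verify stationarity: grad f(x*) = H x* + g = (0, 0).
Eigenvalues of H: 0, 18.
H has a zero eigenvalue (singular; positive semidefinite but not definite), so H is neither positive definite, negative definite, nor indefinite. The second-order test alone is inconclusive -> degen.
(Indeed, f is constant along the null direction of H through x*, so x* is not a strict local extremum.)

degen


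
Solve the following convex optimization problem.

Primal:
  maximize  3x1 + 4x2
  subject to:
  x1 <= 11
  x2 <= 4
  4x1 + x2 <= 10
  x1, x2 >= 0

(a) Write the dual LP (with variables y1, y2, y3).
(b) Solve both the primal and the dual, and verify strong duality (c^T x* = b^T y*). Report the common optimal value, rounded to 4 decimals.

The standard primal-dual pair for 'max c^T x s.t. A x <= b, x >= 0' is:
  Dual:  min b^T y  s.t.  A^T y >= c,  y >= 0.

So the dual LP is:
  minimize  11y1 + 4y2 + 10y3
  subject to:
    y1 + 4y3 >= 3
    y2 + y3 >= 4
    y1, y2, y3 >= 0

Solving the primal: x* = (1.5, 4).
  primal value c^T x* = 20.5.
Solving the dual: y* = (0, 3.25, 0.75).
  dual value b^T y* = 20.5.
Strong duality: c^T x* = b^T y*. Confirmed.

20.5


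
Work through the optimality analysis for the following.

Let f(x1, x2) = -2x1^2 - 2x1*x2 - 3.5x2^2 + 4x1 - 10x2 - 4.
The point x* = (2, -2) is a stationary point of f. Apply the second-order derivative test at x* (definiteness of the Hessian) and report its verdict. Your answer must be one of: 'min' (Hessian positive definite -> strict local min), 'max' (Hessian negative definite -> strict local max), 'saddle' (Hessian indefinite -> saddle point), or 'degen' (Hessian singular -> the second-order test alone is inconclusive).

Compute the Hessian H = grad^2 f:
  H = [[-4, -2], [-2, -7]]
Verify stationarity: grad f(x*) = H x* + g = (0, 0).
Eigenvalues of H: -8, -3.
Both eigenvalues < 0, so H is negative definite -> x* is a strict local max.

max


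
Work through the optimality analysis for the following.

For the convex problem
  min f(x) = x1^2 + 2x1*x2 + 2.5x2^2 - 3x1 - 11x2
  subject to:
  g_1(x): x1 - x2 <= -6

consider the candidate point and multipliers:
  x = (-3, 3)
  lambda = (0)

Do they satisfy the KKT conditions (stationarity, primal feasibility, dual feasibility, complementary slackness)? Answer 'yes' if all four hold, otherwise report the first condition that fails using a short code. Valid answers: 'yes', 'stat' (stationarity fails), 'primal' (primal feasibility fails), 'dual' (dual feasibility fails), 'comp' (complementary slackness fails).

Gradient of f: grad f(x) = Q x + c = (-3, -2)
Constraint values g_i(x) = a_i^T x - b_i:
  g_1((-3, 3)) = 0
Stationarity residual: grad f(x) + sum_i lambda_i a_i = (-3, -2)
  -> stationarity FAILS
Primal feasibility (all g_i <= 0): OK
Dual feasibility (all lambda_i >= 0): OK
Complementary slackness (lambda_i * g_i(x) = 0 for all i): OK

Verdict: the first failing condition is stationarity -> stat.

stat


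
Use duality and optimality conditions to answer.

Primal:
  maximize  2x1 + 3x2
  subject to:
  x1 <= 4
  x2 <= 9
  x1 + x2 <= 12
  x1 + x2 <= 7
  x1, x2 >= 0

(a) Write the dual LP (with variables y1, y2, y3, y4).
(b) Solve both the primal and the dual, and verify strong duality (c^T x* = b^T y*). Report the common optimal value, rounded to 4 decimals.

The standard primal-dual pair for 'max c^T x s.t. A x <= b, x >= 0' is:
  Dual:  min b^T y  s.t.  A^T y >= c,  y >= 0.

So the dual LP is:
  minimize  4y1 + 9y2 + 12y3 + 7y4
  subject to:
    y1 + y3 + y4 >= 2
    y2 + y3 + y4 >= 3
    y1, y2, y3, y4 >= 0

Solving the primal: x* = (0, 7).
  primal value c^T x* = 21.
Solving the dual: y* = (0, 0, 0, 3).
  dual value b^T y* = 21.
Strong duality: c^T x* = b^T y*. Confirmed.

21


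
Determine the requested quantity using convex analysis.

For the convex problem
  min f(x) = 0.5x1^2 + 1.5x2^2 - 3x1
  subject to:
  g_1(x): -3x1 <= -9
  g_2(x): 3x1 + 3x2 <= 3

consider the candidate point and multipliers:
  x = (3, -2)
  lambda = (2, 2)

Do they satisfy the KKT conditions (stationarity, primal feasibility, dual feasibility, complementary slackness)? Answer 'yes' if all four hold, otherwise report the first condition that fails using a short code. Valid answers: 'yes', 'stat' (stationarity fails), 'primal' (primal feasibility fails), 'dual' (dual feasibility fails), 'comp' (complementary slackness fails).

Gradient of f: grad f(x) = Q x + c = (0, -6)
Constraint values g_i(x) = a_i^T x - b_i:
  g_1((3, -2)) = 0
  g_2((3, -2)) = 0
Stationarity residual: grad f(x) + sum_i lambda_i a_i = (0, 0)
  -> stationarity OK
Primal feasibility (all g_i <= 0): OK
Dual feasibility (all lambda_i >= 0): OK
Complementary slackness (lambda_i * g_i(x) = 0 for all i): OK

Verdict: yes, KKT holds.

yes


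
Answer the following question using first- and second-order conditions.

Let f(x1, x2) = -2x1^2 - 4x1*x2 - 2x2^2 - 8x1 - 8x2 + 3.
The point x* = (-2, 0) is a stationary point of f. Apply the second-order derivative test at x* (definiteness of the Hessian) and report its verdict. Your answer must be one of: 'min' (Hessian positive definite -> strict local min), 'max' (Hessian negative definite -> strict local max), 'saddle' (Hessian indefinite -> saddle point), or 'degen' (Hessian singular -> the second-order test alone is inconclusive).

Compute the Hessian H = grad^2 f:
  H = [[-4, -4], [-4, -4]]
Verify stationarity: grad f(x*) = H x* + g = (0, 0).
Eigenvalues of H: -8, 0.
H has a zero eigenvalue (singular; negative semidefinite but not definite), so H is neither positive definite, negative definite, nor indefinite. The second-order test alone is inconclusive -> degen.
(Indeed, f is constant along the null direction of H through x*, so x* is not a strict local extremum.)

degen


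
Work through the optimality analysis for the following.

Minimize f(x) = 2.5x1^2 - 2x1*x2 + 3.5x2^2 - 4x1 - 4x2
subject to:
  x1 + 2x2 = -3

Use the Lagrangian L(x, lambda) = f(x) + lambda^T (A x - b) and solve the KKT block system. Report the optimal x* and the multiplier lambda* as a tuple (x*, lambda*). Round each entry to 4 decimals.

Form the Lagrangian:
  L(x, lambda) = (1/2) x^T Q x + c^T x + lambda^T (A x - b)
Stationarity (grad_x L = 0): Q x + c + A^T lambda = 0.
Primal feasibility: A x = b.

This gives the KKT block system:
  [ Q   A^T ] [ x     ]   [-c ]
  [ A    0  ] [ lambda ] = [ b ]

Solving the linear system:
  x*      = (-0.7143, -1.1429)
  lambda* = (5.2857)
  f(x*)   = 11.6429

x* = (-0.7143, -1.1429), lambda* = (5.2857)


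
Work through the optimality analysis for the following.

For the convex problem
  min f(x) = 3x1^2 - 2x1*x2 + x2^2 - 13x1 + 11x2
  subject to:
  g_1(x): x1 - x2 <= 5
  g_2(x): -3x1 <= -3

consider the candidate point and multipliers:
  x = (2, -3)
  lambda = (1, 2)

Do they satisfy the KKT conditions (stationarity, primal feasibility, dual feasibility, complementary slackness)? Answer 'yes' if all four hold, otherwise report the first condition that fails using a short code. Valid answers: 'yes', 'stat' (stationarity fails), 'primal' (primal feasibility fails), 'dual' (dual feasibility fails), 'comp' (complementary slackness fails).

Gradient of f: grad f(x) = Q x + c = (5, 1)
Constraint values g_i(x) = a_i^T x - b_i:
  g_1((2, -3)) = 0
  g_2((2, -3)) = -3
Stationarity residual: grad f(x) + sum_i lambda_i a_i = (0, 0)
  -> stationarity OK
Primal feasibility (all g_i <= 0): OK
Dual feasibility (all lambda_i >= 0): OK
Complementary slackness (lambda_i * g_i(x) = 0 for all i): FAILS

Verdict: the first failing condition is complementary_slackness -> comp.

comp


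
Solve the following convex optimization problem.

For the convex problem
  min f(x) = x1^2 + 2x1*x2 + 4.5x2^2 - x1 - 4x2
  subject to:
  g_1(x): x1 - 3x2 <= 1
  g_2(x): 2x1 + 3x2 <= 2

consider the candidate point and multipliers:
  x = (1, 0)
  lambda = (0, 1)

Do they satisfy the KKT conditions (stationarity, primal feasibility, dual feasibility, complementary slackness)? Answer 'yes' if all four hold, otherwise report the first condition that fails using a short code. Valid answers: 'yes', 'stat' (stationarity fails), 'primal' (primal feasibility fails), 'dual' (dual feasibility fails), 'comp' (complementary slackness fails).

Gradient of f: grad f(x) = Q x + c = (1, -2)
Constraint values g_i(x) = a_i^T x - b_i:
  g_1((1, 0)) = 0
  g_2((1, 0)) = 0
Stationarity residual: grad f(x) + sum_i lambda_i a_i = (3, 1)
  -> stationarity FAILS
Primal feasibility (all g_i <= 0): OK
Dual feasibility (all lambda_i >= 0): OK
Complementary slackness (lambda_i * g_i(x) = 0 for all i): OK

Verdict: the first failing condition is stationarity -> stat.

stat


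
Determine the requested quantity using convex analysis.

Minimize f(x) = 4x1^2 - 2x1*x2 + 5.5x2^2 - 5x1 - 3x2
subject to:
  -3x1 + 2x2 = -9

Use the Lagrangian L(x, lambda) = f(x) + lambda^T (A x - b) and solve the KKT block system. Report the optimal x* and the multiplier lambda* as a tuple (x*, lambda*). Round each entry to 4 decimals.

Form the Lagrangian:
  L(x, lambda) = (1/2) x^T Q x + c^T x + lambda^T (A x - b)
Stationarity (grad_x L = 0): Q x + c + A^T lambda = 0.
Primal feasibility: A x = b.

This gives the KKT block system:
  [ Q   A^T ] [ x     ]   [-c ]
  [ A    0  ] [ lambda ] = [ b ]

Solving the linear system:
  x*      = (2.7944, -0.3084)
  lambda* = (5.9907)
  f(x*)   = 20.4346

x* = (2.7944, -0.3084), lambda* = (5.9907)


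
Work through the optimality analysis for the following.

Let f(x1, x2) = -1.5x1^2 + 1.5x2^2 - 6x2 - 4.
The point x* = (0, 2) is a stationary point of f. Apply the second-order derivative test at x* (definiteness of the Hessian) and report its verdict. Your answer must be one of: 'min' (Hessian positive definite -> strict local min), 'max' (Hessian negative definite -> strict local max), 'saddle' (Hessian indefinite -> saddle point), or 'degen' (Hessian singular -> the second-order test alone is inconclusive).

Compute the Hessian H = grad^2 f:
  H = [[-3, 0], [0, 3]]
Verify stationarity: grad f(x*) = H x* + g = (0, 0).
Eigenvalues of H: -3, 3.
Eigenvalues have mixed signs, so H is indefinite -> x* is a saddle point.

saddle


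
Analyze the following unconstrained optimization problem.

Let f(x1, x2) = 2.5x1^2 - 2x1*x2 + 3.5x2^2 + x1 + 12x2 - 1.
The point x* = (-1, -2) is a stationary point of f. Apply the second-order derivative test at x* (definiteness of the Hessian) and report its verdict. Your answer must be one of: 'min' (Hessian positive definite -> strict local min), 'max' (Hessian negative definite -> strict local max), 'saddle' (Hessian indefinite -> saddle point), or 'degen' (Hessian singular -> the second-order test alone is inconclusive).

Compute the Hessian H = grad^2 f:
  H = [[5, -2], [-2, 7]]
Verify stationarity: grad f(x*) = H x* + g = (0, 0).
Eigenvalues of H: 3.7639, 8.2361.
Both eigenvalues > 0, so H is positive definite -> x* is a strict local min.

min


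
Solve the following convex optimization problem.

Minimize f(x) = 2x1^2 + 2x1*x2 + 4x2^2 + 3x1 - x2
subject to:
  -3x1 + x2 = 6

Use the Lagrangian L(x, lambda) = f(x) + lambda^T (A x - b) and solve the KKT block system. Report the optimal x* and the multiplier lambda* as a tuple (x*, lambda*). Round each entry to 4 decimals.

Form the Lagrangian:
  L(x, lambda) = (1/2) x^T Q x + c^T x + lambda^T (A x - b)
Stationarity (grad_x L = 0): Q x + c + A^T lambda = 0.
Primal feasibility: A x = b.

This gives the KKT block system:
  [ Q   A^T ] [ x     ]   [-c ]
  [ A    0  ] [ lambda ] = [ b ]

Solving the linear system:
  x*      = (-1.7727, 0.6818)
  lambda* = (-0.9091)
  f(x*)   = -0.2727

x* = (-1.7727, 0.6818), lambda* = (-0.9091)


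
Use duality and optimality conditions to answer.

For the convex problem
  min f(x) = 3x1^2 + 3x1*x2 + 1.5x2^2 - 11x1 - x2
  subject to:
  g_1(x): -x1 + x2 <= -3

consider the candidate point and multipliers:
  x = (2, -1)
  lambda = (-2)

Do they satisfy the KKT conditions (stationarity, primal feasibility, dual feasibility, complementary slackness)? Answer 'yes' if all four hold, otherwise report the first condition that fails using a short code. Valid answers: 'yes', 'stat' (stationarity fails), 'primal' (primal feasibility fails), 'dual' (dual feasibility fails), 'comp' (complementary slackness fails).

Gradient of f: grad f(x) = Q x + c = (-2, 2)
Constraint values g_i(x) = a_i^T x - b_i:
  g_1((2, -1)) = 0
Stationarity residual: grad f(x) + sum_i lambda_i a_i = (0, 0)
  -> stationarity OK
Primal feasibility (all g_i <= 0): OK
Dual feasibility (all lambda_i >= 0): FAILS
Complementary slackness (lambda_i * g_i(x) = 0 for all i): OK

Verdict: the first failing condition is dual_feasibility -> dual.

dual


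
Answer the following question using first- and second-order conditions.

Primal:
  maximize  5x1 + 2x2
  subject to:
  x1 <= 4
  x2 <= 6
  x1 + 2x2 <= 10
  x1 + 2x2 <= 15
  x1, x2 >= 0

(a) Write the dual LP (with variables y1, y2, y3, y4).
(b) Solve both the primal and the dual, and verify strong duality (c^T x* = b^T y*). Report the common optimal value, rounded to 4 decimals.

The standard primal-dual pair for 'max c^T x s.t. A x <= b, x >= 0' is:
  Dual:  min b^T y  s.t.  A^T y >= c,  y >= 0.

So the dual LP is:
  minimize  4y1 + 6y2 + 10y3 + 15y4
  subject to:
    y1 + y3 + y4 >= 5
    y2 + 2y3 + 2y4 >= 2
    y1, y2, y3, y4 >= 0

Solving the primal: x* = (4, 3).
  primal value c^T x* = 26.
Solving the dual: y* = (4, 0, 1, 0).
  dual value b^T y* = 26.
Strong duality: c^T x* = b^T y*. Confirmed.

26


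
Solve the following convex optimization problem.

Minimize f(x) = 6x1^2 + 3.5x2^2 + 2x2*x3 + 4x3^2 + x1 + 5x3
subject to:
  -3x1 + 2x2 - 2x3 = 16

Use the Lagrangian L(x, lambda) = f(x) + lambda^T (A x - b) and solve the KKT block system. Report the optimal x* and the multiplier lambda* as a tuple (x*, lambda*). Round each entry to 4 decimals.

Form the Lagrangian:
  L(x, lambda) = (1/2) x^T Q x + c^T x + lambda^T (A x - b)
Stationarity (grad_x L = 0): Q x + c + A^T lambda = 0.
Primal feasibility: A x = b.

This gives the KKT block system:
  [ Q   A^T ] [ x     ]   [-c ]
  [ A    0  ] [ lambda ] = [ b ]

Solving the linear system:
  x*      = (-1.6681, 2.6304, -2.8674)
  lambda* = (-6.3391)
  f(x*)   = 42.7105

x* = (-1.6681, 2.6304, -2.8674), lambda* = (-6.3391)


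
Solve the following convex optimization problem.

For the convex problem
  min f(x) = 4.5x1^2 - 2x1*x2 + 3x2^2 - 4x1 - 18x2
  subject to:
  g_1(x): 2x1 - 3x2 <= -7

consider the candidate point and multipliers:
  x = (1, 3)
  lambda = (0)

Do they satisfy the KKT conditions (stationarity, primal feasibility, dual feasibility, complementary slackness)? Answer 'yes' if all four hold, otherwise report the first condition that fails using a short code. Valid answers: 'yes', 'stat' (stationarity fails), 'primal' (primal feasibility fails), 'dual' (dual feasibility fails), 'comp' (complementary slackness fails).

Gradient of f: grad f(x) = Q x + c = (-1, -2)
Constraint values g_i(x) = a_i^T x - b_i:
  g_1((1, 3)) = 0
Stationarity residual: grad f(x) + sum_i lambda_i a_i = (-1, -2)
  -> stationarity FAILS
Primal feasibility (all g_i <= 0): OK
Dual feasibility (all lambda_i >= 0): OK
Complementary slackness (lambda_i * g_i(x) = 0 for all i): OK

Verdict: the first failing condition is stationarity -> stat.

stat


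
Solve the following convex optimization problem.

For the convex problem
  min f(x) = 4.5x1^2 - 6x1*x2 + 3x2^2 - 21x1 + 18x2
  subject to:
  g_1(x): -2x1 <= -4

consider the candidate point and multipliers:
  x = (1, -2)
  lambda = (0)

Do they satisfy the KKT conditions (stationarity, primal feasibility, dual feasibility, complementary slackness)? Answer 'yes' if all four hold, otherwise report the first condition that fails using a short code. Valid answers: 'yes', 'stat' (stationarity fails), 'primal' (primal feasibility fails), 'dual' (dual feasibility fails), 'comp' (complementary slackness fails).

Gradient of f: grad f(x) = Q x + c = (0, 0)
Constraint values g_i(x) = a_i^T x - b_i:
  g_1((1, -2)) = 2
Stationarity residual: grad f(x) + sum_i lambda_i a_i = (0, 0)
  -> stationarity OK
Primal feasibility (all g_i <= 0): FAILS
Dual feasibility (all lambda_i >= 0): OK
Complementary slackness (lambda_i * g_i(x) = 0 for all i): OK

Verdict: the first failing condition is primal_feasibility -> primal.

primal


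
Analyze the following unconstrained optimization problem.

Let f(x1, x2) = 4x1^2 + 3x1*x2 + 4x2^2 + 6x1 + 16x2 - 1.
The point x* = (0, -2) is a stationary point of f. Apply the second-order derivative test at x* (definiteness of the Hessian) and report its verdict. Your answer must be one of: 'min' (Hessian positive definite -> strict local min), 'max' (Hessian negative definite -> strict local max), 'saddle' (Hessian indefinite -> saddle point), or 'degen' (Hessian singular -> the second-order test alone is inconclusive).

Compute the Hessian H = grad^2 f:
  H = [[8, 3], [3, 8]]
Verify stationarity: grad f(x*) = H x* + g = (0, 0).
Eigenvalues of H: 5, 11.
Both eigenvalues > 0, so H is positive definite -> x* is a strict local min.

min
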